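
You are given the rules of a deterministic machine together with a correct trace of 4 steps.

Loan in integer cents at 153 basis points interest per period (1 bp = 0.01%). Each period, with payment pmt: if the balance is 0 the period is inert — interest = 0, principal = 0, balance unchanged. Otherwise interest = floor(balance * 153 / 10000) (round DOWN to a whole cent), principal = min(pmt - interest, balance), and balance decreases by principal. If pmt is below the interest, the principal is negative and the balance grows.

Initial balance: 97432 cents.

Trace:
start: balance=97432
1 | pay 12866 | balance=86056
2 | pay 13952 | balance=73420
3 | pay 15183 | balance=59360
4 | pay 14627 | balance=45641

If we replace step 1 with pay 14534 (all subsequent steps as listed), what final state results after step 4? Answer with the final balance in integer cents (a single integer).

(re-executing from step 1 with the substitution; state before step 1: balance=97432)
1 | pay 14534 | balance=84388
2 | pay 13952 | balance=71727
3 | pay 15183 | balance=57641
4 | pay 14627 | balance=43895

43895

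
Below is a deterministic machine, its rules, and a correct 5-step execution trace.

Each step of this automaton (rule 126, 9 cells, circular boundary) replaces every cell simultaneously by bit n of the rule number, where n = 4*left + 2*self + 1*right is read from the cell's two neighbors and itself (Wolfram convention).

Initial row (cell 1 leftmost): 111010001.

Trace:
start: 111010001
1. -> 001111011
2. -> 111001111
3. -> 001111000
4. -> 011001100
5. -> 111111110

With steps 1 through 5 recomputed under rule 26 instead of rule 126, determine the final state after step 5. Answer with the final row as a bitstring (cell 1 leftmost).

(re-executing steps 1..5 under rule 26; state before step 1: 111010001)
1. -> 000001011
2. -> 100010010
3. -> 010101100
4. -> 100001010
5. -> 010010000

010010000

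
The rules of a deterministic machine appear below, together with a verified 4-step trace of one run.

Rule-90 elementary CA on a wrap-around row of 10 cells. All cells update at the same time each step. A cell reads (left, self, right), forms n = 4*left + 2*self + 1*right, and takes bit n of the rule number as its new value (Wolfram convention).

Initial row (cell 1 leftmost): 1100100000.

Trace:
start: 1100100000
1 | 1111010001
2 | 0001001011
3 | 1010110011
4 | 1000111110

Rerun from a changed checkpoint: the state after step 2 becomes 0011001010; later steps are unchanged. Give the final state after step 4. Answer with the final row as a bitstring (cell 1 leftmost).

state after step 2 := 0011001010
3 | 0111110001
4 | 0100011010

0100011010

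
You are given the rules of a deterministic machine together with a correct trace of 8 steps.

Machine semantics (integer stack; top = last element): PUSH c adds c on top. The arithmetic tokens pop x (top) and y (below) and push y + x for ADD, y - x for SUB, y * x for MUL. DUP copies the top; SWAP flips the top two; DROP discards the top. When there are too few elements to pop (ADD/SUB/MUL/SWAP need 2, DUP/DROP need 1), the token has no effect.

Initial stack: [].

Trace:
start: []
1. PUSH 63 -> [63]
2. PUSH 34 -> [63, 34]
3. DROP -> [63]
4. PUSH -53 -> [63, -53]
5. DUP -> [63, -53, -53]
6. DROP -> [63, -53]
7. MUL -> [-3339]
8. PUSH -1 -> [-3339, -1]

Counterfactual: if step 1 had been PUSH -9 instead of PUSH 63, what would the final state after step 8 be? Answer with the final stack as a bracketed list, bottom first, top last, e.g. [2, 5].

[477, -1]

(re-executing from step 1 with the substitution; state before step 1: [])
1. PUSH -9 -> [-9]
2. PUSH 34 -> [-9, 34]
3. DROP -> [-9]
4. PUSH -53 -> [-9, -53]
5. DUP -> [-9, -53, -53]
6. DROP -> [-9, -53]
7. MUL -> [477]
8. PUSH -1 -> [477, -1]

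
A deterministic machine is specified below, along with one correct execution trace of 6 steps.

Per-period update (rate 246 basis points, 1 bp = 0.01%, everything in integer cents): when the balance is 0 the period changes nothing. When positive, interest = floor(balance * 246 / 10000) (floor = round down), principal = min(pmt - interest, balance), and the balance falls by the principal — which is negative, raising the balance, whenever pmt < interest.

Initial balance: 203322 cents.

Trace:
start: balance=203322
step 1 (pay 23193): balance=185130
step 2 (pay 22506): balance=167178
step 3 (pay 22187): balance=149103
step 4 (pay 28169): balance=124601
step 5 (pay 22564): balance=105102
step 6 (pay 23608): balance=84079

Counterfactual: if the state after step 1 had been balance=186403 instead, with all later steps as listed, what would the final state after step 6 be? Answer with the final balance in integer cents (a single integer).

state after step 1 := balance=186403
step 2 (pay 22506): balance=168482
step 3 (pay 22187): balance=150439
step 4 (pay 28169): balance=125970
step 5 (pay 22564): balance=106504
step 6 (pay 23608): balance=85515

85515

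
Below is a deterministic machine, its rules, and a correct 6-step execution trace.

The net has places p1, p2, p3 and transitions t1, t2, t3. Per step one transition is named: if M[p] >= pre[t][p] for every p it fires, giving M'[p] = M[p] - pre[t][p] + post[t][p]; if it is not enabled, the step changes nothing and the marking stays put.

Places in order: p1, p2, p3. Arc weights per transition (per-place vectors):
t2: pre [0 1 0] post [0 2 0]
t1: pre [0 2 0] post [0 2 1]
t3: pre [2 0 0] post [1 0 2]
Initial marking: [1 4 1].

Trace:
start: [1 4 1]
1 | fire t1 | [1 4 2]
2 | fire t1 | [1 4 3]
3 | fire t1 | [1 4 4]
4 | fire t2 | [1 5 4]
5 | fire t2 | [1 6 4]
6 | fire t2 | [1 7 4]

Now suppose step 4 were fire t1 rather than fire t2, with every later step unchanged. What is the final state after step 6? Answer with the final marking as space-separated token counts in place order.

1 6 5

(re-executing from step 4 with the substitution; state before step 4: [1 4 4])
4 | fire t1 | [1 4 5]
5 | fire t2 | [1 5 5]
6 | fire t2 | [1 6 5]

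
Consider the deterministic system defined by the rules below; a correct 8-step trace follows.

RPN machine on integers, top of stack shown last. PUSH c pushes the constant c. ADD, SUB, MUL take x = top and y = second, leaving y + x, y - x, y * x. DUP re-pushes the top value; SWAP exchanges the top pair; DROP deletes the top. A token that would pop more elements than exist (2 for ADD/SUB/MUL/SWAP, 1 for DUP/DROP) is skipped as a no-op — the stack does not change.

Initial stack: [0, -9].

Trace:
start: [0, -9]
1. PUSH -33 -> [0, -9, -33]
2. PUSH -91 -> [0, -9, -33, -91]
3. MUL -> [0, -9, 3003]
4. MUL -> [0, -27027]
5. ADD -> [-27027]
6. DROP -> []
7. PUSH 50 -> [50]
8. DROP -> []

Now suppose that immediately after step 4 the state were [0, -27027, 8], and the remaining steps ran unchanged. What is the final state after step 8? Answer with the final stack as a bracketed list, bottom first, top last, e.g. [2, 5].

[0]

state after step 4 := [0, -27027, 8]
5. ADD -> [0, -27019]
6. DROP -> [0]
7. PUSH 50 -> [0, 50]
8. DROP -> [0]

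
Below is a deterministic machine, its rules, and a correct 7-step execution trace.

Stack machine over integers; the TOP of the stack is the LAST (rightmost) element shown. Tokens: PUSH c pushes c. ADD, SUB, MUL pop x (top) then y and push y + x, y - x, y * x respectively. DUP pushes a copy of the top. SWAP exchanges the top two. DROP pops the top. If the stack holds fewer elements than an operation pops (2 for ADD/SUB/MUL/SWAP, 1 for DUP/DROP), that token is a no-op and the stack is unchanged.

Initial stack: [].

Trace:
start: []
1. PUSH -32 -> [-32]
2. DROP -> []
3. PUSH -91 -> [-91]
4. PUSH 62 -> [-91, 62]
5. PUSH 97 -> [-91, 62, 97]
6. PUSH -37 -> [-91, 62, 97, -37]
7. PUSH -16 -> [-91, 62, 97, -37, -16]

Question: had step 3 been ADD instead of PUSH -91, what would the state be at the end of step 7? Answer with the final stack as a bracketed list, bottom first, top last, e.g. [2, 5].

(re-executing from step 3 with the substitution; state before step 3: [])
3. ADD -> []
4. PUSH 62 -> [62]
5. PUSH 97 -> [62, 97]
6. PUSH -37 -> [62, 97, -37]
7. PUSH -16 -> [62, 97, -37, -16]

[62, 97, -37, -16]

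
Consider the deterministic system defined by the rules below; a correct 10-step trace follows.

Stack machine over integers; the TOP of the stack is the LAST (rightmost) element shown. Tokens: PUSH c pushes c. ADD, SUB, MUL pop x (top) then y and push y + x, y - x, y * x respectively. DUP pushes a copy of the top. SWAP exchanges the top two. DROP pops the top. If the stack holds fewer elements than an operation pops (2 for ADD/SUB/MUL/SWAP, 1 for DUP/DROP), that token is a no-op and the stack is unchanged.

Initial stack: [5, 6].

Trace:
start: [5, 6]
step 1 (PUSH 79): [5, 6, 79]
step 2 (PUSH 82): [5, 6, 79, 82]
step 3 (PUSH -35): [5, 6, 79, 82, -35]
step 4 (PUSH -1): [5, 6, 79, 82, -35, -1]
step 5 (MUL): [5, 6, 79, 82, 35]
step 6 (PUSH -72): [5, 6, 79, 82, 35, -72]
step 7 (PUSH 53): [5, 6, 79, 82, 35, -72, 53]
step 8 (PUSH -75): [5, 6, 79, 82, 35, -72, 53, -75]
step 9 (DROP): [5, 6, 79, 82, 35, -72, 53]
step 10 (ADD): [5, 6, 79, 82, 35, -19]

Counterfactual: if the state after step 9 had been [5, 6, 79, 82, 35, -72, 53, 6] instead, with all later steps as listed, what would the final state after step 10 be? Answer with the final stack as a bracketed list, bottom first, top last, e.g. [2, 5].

state after step 9 := [5, 6, 79, 82, 35, -72, 53, 6]
step 10 (ADD): [5, 6, 79, 82, 35, -72, 59]

[5, 6, 79, 82, 35, -72, 59]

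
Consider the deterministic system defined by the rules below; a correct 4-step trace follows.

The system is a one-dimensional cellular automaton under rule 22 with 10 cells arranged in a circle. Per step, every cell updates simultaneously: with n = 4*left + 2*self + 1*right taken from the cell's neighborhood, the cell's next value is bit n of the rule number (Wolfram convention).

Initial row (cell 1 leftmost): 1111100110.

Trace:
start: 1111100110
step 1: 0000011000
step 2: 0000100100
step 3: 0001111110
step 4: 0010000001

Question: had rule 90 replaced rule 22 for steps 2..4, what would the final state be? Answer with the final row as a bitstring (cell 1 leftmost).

0011111111

(re-executing steps 2..4 under rule 90; state before step 2: 0000011000)
step 2: 0000111100
step 3: 0001100110
step 4: 0011111111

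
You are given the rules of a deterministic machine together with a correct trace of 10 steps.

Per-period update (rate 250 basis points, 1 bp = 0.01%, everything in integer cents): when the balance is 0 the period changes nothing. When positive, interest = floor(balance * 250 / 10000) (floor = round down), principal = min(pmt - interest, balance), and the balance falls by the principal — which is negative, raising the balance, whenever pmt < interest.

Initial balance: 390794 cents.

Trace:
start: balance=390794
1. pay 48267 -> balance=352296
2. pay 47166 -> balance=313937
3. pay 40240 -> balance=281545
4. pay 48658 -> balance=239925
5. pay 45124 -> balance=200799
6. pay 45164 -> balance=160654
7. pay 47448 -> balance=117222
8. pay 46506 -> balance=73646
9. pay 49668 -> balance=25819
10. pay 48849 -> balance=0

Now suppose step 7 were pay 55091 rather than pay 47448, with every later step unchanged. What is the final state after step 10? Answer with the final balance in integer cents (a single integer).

0

(re-executing from step 7 with the substitution; state before step 7: balance=160654)
7. pay 55091 -> balance=109579
8. pay 46506 -> balance=65812
9. pay 49668 -> balance=17789
10. pay 48849 -> balance=0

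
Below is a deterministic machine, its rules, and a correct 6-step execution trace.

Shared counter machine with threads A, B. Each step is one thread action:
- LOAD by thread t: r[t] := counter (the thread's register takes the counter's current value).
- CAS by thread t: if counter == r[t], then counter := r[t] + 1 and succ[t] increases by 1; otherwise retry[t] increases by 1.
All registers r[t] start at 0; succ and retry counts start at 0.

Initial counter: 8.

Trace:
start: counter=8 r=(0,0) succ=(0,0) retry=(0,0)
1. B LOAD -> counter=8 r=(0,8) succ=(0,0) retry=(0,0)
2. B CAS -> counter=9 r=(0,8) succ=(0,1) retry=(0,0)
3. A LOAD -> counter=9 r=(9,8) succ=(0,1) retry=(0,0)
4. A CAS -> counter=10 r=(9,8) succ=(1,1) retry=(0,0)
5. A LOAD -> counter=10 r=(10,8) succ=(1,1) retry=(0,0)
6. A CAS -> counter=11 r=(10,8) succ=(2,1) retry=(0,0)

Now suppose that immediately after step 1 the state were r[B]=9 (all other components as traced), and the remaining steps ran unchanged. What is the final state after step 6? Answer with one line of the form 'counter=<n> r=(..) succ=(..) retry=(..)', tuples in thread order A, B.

counter=10 r=(9,9) succ=(2,0) retry=(0,1)

state after step 1 := counter=8 r=(0,9) succ=(0,0) retry=(0,0)
2. B CAS -> counter=8 r=(0,9) succ=(0,0) retry=(0,1)
3. A LOAD -> counter=8 r=(8,9) succ=(0,0) retry=(0,1)
4. A CAS -> counter=9 r=(8,9) succ=(1,0) retry=(0,1)
5. A LOAD -> counter=9 r=(9,9) succ=(1,0) retry=(0,1)
6. A CAS -> counter=10 r=(9,9) succ=(2,0) retry=(0,1)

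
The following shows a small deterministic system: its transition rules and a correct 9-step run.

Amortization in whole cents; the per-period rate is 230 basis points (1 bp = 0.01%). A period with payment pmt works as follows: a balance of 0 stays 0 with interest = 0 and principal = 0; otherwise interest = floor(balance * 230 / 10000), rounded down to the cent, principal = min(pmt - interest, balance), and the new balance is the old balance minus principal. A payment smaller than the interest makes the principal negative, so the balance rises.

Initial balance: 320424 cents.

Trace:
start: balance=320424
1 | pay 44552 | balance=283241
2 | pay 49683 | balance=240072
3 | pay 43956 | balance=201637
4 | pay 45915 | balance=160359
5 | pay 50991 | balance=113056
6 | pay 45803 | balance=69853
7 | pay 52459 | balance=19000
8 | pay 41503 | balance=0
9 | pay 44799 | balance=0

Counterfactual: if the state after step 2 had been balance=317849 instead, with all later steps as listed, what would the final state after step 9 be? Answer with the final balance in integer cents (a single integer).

23823

state after step 2 := balance=317849
3 | pay 43956 | balance=281203
4 | pay 45915 | balance=241755
5 | pay 50991 | balance=196324
6 | pay 45803 | balance=155036
7 | pay 52459 | balance=106142
8 | pay 41503 | balance=67080
9 | pay 44799 | balance=23823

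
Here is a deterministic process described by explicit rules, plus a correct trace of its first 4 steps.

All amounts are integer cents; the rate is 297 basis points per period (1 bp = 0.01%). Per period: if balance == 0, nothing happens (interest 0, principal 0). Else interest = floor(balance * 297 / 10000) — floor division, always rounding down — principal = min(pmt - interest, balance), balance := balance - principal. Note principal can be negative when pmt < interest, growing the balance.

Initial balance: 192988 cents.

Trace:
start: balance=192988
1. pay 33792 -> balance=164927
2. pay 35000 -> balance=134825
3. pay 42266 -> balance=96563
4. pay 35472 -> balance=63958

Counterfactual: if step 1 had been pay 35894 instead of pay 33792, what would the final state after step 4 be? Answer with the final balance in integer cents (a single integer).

(re-executing from step 1 with the substitution; state before step 1: balance=192988)
1. pay 35894 -> balance=162825
2. pay 35000 -> balance=132660
3. pay 42266 -> balance=94334
4. pay 35472 -> balance=61663

61663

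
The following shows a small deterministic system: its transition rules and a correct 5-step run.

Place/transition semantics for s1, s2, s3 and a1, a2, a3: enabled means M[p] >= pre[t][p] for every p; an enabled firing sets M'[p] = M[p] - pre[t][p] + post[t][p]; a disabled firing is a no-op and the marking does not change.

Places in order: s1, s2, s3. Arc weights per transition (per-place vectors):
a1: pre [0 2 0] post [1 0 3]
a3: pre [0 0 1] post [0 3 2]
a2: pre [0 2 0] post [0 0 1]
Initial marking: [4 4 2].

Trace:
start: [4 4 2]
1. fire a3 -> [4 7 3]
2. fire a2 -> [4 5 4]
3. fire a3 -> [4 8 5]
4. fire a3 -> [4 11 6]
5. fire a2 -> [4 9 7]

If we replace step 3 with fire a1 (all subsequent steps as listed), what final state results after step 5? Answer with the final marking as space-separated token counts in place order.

(re-executing from step 3 with the substitution; state before step 3: [4 5 4])
3. fire a1 -> [5 3 7]
4. fire a3 -> [5 6 8]
5. fire a2 -> [5 4 9]

5 4 9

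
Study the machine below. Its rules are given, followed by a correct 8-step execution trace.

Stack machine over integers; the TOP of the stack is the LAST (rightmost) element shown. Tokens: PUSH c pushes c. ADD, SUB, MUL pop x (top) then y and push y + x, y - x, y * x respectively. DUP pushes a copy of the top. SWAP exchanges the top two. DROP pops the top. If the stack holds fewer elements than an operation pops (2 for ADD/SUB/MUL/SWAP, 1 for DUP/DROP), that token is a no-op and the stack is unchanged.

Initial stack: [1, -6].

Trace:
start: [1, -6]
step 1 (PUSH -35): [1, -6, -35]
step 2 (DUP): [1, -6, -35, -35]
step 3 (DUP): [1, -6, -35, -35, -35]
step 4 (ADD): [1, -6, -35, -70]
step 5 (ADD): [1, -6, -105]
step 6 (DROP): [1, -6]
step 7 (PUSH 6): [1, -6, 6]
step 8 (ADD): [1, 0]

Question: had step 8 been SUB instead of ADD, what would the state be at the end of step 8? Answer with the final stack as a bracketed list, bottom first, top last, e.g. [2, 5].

(re-executing from step 8 with the substitution; state before step 8: [1, -6, 6])
step 8 (SUB): [1, -12]

[1, -12]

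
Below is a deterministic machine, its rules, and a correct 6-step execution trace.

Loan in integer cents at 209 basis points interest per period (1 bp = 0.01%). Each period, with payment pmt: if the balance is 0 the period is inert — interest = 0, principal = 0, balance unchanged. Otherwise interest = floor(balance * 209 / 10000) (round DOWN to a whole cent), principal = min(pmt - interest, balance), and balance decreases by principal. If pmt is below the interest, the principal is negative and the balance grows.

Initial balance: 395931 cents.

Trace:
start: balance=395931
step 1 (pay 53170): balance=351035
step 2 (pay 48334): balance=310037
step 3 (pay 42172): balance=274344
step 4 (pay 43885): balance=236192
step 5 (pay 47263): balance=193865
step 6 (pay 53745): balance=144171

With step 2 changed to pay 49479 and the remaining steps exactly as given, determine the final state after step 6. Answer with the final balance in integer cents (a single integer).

142928

(re-executing from step 2 with the substitution; state before step 2: balance=351035)
step 2 (pay 49479): balance=308892
step 3 (pay 42172): balance=273175
step 4 (pay 43885): balance=234999
step 5 (pay 47263): balance=192647
step 6 (pay 53745): balance=142928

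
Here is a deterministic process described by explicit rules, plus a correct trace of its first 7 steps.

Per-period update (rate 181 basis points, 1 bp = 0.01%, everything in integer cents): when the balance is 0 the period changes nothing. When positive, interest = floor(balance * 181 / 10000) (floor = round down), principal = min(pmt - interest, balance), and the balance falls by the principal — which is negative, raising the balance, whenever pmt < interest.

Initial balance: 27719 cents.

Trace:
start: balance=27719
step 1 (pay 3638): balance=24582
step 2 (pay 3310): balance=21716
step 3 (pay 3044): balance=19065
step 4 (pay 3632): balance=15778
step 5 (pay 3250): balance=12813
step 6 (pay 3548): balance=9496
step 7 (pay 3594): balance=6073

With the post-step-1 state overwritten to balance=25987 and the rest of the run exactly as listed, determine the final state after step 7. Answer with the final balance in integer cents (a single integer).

7638

state after step 1 := balance=25987
step 2 (pay 3310): balance=23147
step 3 (pay 3044): balance=20521
step 4 (pay 3632): balance=17260
step 5 (pay 3250): balance=14322
step 6 (pay 3548): balance=11033
step 7 (pay 3594): balance=7638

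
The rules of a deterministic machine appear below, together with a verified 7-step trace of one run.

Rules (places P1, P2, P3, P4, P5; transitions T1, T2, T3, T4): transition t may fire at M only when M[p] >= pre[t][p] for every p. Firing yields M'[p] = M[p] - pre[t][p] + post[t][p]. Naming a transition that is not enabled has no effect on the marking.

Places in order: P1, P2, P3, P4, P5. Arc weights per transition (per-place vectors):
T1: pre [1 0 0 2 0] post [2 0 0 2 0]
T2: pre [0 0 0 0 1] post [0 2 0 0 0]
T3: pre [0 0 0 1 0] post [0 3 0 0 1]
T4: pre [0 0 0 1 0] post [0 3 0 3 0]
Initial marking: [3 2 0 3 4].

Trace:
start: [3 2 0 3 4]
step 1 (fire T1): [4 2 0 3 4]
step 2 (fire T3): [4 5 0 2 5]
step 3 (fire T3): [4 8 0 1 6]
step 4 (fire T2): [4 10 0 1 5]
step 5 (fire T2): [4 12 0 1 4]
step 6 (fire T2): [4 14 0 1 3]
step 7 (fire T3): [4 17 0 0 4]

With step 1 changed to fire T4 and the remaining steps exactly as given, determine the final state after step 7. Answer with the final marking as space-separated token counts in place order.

(re-executing from step 1 with the substitution; state before step 1: [3 2 0 3 4])
step 1 (fire T4): [3 5 0 5 4]
step 2 (fire T3): [3 8 0 4 5]
step 3 (fire T3): [3 11 0 3 6]
step 4 (fire T2): [3 13 0 3 5]
step 5 (fire T2): [3 15 0 3 4]
step 6 (fire T2): [3 17 0 3 3]
step 7 (fire T3): [3 20 0 2 4]

3 20 0 2 4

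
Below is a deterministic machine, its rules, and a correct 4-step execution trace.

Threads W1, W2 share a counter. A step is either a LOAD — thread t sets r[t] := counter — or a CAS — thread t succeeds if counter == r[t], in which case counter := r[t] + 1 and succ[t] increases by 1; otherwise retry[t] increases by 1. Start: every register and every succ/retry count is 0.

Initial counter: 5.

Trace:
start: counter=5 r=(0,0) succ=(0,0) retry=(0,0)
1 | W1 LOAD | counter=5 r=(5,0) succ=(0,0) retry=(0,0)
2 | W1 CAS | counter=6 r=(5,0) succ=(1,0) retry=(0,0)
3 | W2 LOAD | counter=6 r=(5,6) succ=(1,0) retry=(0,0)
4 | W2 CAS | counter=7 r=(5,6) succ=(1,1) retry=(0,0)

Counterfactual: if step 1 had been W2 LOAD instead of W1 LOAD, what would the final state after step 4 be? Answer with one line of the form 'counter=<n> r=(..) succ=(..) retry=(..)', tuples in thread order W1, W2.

counter=6 r=(0,5) succ=(0,1) retry=(1,0)

(re-executing from step 1 with the substitution; state before step 1: counter=5 r=(0,0) succ=(0,0) retry=(0,0))
1 | W2 LOAD | counter=5 r=(0,5) succ=(0,0) retry=(0,0)
2 | W1 CAS | counter=5 r=(0,5) succ=(0,0) retry=(1,0)
3 | W2 LOAD | counter=5 r=(0,5) succ=(0,0) retry=(1,0)
4 | W2 CAS | counter=6 r=(0,5) succ=(0,1) retry=(1,0)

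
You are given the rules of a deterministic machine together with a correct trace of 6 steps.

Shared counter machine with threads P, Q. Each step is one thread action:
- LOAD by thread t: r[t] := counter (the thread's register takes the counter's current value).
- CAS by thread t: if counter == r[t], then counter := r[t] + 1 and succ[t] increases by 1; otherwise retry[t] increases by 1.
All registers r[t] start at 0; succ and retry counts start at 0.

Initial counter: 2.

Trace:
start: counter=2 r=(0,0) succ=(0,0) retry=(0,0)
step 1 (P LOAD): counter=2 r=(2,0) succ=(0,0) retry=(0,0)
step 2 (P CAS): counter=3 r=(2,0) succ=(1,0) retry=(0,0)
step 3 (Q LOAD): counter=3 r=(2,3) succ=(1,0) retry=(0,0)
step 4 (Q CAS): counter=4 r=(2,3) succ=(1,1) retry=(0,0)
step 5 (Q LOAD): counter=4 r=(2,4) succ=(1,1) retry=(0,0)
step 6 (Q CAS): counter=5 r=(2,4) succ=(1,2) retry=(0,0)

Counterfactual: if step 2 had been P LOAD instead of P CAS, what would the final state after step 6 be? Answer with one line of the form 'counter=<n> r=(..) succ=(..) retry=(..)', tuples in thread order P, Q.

(re-executing from step 2 with the substitution; state before step 2: counter=2 r=(2,0) succ=(0,0) retry=(0,0))
step 2 (P LOAD): counter=2 r=(2,0) succ=(0,0) retry=(0,0)
step 3 (Q LOAD): counter=2 r=(2,2) succ=(0,0) retry=(0,0)
step 4 (Q CAS): counter=3 r=(2,2) succ=(0,1) retry=(0,0)
step 5 (Q LOAD): counter=3 r=(2,3) succ=(0,1) retry=(0,0)
step 6 (Q CAS): counter=4 r=(2,3) succ=(0,2) retry=(0,0)

counter=4 r=(2,3) succ=(0,2) retry=(0,0)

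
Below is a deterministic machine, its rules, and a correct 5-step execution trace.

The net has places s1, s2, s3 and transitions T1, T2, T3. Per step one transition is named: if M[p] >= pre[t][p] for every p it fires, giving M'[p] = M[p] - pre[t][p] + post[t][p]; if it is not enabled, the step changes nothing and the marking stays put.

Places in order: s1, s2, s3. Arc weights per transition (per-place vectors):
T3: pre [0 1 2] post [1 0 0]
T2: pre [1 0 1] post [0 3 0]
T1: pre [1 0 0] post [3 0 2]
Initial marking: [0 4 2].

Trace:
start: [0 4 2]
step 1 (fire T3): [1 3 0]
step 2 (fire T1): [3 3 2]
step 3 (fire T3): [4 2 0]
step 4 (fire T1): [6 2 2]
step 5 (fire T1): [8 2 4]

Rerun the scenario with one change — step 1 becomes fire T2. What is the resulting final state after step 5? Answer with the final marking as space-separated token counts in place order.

(re-executing from step 1 with the substitution; state before step 1: [0 4 2])
step 1 (fire T2): [0 4 2]
step 2 (fire T1): [0 4 2]
step 3 (fire T3): [1 3 0]
step 4 (fire T1): [3 3 2]
step 5 (fire T1): [5 3 4]

5 3 4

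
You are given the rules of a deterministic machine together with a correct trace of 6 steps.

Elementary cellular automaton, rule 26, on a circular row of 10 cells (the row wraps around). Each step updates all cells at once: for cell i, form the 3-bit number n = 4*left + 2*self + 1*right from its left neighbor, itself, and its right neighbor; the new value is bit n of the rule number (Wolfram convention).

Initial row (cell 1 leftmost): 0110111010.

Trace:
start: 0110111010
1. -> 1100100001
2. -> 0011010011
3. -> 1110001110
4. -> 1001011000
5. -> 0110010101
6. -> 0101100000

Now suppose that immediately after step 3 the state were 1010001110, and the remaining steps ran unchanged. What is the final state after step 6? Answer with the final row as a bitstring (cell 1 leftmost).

0101100010

state after step 3 := 1010001110
4. -> 0001011000
5. -> 0010010100
6. -> 0101100010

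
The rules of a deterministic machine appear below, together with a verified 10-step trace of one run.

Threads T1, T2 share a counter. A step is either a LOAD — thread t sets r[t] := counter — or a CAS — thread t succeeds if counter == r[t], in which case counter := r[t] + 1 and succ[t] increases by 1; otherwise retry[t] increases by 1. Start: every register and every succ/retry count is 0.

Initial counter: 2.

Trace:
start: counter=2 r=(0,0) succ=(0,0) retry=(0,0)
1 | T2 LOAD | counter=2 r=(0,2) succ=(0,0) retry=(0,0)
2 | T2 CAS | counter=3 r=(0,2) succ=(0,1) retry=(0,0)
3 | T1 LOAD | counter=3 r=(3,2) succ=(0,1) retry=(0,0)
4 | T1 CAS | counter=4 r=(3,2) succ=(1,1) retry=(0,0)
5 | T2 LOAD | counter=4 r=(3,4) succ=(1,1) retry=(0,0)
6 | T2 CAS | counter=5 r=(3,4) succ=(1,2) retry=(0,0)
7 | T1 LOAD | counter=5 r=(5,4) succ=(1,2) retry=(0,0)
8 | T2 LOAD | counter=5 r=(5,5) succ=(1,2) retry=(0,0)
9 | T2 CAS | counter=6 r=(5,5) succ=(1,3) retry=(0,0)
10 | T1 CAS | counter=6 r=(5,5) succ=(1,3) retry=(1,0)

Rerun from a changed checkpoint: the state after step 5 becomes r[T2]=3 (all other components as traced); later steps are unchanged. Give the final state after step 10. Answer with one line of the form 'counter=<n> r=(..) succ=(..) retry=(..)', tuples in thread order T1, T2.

counter=5 r=(4,4) succ=(1,2) retry=(1,1)

state after step 5 := counter=4 r=(3,3) succ=(1,1) retry=(0,0)
6 | T2 CAS | counter=4 r=(3,3) succ=(1,1) retry=(0,1)
7 | T1 LOAD | counter=4 r=(4,3) succ=(1,1) retry=(0,1)
8 | T2 LOAD | counter=4 r=(4,4) succ=(1,1) retry=(0,1)
9 | T2 CAS | counter=5 r=(4,4) succ=(1,2) retry=(0,1)
10 | T1 CAS | counter=5 r=(4,4) succ=(1,2) retry=(1,1)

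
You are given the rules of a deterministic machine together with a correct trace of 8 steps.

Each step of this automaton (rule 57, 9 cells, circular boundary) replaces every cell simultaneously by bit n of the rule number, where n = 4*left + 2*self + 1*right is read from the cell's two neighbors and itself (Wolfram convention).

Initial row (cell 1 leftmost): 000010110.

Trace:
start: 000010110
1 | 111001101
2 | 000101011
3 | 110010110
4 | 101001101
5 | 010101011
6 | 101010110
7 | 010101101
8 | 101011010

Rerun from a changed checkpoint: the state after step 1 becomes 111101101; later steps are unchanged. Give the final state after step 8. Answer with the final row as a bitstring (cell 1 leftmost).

state after step 1 := 111101101
2 | 000011011
3 | 111010110
4 | 100101101
5 | 010011011
6 | 101010110
7 | 010101101
8 | 101011010

101011010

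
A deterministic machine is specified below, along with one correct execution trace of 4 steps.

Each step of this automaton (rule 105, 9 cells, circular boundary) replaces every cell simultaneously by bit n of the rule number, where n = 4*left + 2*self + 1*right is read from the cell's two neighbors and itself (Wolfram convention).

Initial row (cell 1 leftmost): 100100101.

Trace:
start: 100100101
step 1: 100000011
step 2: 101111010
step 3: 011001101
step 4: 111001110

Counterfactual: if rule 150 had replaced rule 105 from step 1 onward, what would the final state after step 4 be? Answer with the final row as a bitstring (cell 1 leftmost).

(re-executing steps 1..4 under rule 150; state before step 1: 100100101)
step 1: 011111100
step 2: 101111010
step 3: 100110010
step 4: 111001110

111001110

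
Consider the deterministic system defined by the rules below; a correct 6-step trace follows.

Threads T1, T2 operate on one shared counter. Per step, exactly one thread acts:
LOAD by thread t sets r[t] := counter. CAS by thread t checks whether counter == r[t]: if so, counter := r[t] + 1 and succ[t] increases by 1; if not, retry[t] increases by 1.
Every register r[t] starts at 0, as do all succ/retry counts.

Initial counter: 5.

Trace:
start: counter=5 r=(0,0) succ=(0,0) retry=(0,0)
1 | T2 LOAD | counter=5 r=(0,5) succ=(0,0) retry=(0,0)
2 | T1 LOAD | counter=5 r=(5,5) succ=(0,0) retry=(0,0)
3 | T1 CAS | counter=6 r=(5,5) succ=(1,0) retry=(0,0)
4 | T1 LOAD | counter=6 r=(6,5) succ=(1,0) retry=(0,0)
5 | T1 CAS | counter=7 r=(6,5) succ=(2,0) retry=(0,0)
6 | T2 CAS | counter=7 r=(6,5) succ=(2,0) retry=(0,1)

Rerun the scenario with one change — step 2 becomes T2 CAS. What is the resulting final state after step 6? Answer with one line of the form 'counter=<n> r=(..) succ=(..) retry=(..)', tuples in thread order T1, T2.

counter=7 r=(6,5) succ=(1,1) retry=(1,1)

(re-executing from step 2 with the substitution; state before step 2: counter=5 r=(0,5) succ=(0,0) retry=(0,0))
2 | T2 CAS | counter=6 r=(0,5) succ=(0,1) retry=(0,0)
3 | T1 CAS | counter=6 r=(0,5) succ=(0,1) retry=(1,0)
4 | T1 LOAD | counter=6 r=(6,5) succ=(0,1) retry=(1,0)
5 | T1 CAS | counter=7 r=(6,5) succ=(1,1) retry=(1,0)
6 | T2 CAS | counter=7 r=(6,5) succ=(1,1) retry=(1,1)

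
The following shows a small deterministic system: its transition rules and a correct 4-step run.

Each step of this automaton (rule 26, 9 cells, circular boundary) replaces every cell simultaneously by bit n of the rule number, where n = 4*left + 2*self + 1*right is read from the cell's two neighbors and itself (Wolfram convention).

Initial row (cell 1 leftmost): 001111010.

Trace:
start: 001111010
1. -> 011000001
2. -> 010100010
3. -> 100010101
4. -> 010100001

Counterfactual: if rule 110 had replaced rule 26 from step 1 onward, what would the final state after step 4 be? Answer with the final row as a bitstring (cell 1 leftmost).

111000000

(re-executing steps 1..4 under rule 110; state before step 1: 001111010)
1. -> 011001110
2. -> 111011010
3. -> 101111111
4. -> 111000000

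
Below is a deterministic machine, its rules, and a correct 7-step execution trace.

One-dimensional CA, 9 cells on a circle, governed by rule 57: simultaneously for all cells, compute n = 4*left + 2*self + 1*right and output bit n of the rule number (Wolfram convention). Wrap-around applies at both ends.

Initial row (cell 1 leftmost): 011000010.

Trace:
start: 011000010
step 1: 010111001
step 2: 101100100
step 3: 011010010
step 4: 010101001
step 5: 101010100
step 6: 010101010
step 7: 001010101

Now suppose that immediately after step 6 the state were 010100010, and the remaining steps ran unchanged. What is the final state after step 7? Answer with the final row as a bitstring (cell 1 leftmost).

state after step 6 := 010100010
step 7: 001011001

001011001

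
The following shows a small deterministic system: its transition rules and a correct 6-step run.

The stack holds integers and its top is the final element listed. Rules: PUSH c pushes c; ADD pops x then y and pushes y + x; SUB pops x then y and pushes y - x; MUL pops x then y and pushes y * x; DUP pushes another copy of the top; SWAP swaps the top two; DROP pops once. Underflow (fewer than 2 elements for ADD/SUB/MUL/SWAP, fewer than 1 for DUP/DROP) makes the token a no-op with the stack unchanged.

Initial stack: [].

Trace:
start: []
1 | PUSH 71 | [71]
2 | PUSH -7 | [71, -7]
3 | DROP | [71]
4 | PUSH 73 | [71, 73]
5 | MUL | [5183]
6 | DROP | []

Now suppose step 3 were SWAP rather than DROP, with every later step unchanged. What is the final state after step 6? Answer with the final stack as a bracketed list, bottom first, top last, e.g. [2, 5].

[-7]

(re-executing from step 3 with the substitution; state before step 3: [71, -7])
3 | SWAP | [-7, 71]
4 | PUSH 73 | [-7, 71, 73]
5 | MUL | [-7, 5183]
6 | DROP | [-7]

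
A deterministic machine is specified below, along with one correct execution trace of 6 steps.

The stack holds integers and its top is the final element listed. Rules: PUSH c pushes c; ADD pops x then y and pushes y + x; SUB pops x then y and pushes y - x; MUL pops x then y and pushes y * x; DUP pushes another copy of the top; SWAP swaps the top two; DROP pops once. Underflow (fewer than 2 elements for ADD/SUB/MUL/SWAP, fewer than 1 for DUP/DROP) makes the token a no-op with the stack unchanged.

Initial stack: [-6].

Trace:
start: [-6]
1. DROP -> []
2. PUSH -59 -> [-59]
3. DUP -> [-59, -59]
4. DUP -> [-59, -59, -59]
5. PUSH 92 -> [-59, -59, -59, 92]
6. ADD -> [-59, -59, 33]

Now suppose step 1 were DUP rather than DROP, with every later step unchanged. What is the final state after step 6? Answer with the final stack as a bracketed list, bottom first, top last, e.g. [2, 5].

(re-executing from step 1 with the substitution; state before step 1: [-6])
1. DUP -> [-6, -6]
2. PUSH -59 -> [-6, -6, -59]
3. DUP -> [-6, -6, -59, -59]
4. DUP -> [-6, -6, -59, -59, -59]
5. PUSH 92 -> [-6, -6, -59, -59, -59, 92]
6. ADD -> [-6, -6, -59, -59, 33]

[-6, -6, -59, -59, 33]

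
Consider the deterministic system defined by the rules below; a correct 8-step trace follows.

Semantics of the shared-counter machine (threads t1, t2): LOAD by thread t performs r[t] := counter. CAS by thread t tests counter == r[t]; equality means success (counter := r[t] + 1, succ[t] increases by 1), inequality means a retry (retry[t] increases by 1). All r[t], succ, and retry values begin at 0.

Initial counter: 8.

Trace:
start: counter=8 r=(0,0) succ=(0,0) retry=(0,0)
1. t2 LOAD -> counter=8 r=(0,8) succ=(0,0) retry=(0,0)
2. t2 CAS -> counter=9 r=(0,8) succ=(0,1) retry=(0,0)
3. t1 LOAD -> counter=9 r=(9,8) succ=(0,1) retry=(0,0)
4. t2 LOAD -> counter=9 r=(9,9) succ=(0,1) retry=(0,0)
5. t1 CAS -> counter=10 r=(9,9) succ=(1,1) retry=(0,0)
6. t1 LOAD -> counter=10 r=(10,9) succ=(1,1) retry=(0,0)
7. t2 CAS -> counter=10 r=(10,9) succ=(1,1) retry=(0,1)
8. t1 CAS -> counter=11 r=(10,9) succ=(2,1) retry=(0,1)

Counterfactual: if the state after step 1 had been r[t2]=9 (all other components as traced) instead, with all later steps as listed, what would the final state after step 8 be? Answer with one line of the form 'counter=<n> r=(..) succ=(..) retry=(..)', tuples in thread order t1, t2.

counter=10 r=(9,8) succ=(2,0) retry=(0,2)

state after step 1 := counter=8 r=(0,9) succ=(0,0) retry=(0,0)
2. t2 CAS -> counter=8 r=(0,9) succ=(0,0) retry=(0,1)
3. t1 LOAD -> counter=8 r=(8,9) succ=(0,0) retry=(0,1)
4. t2 LOAD -> counter=8 r=(8,8) succ=(0,0) retry=(0,1)
5. t1 CAS -> counter=9 r=(8,8) succ=(1,0) retry=(0,1)
6. t1 LOAD -> counter=9 r=(9,8) succ=(1,0) retry=(0,1)
7. t2 CAS -> counter=9 r=(9,8) succ=(1,0) retry=(0,2)
8. t1 CAS -> counter=10 r=(9,8) succ=(2,0) retry=(0,2)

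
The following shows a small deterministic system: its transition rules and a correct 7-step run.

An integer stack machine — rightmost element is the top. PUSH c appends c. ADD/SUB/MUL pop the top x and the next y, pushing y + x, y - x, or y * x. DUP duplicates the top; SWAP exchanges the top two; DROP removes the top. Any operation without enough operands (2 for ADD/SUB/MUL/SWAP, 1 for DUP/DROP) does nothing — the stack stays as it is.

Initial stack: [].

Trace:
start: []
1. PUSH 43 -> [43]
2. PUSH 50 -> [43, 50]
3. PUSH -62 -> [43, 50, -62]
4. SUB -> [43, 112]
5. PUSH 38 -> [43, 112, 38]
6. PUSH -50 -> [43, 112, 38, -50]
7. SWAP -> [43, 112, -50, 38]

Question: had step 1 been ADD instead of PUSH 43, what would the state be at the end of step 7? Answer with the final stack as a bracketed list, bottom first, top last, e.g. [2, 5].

(re-executing from step 1 with the substitution; state before step 1: [])
1. ADD -> []
2. PUSH 50 -> [50]
3. PUSH -62 -> [50, -62]
4. SUB -> [112]
5. PUSH 38 -> [112, 38]
6. PUSH -50 -> [112, 38, -50]
7. SWAP -> [112, -50, 38]

[112, -50, 38]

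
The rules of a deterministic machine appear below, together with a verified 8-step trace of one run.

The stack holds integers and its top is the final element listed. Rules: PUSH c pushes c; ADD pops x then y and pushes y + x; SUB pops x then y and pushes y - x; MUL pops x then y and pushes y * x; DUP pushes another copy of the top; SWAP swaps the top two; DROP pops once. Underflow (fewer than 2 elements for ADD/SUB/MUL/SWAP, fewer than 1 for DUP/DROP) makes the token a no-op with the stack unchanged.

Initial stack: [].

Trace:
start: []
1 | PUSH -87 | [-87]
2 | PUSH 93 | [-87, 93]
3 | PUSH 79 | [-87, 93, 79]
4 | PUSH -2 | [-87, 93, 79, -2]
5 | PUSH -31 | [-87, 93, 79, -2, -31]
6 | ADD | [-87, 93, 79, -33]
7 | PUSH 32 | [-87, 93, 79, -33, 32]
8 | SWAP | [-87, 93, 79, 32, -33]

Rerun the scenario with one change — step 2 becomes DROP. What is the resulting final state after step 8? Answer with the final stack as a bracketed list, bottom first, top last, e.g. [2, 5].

(re-executing from step 2 with the substitution; state before step 2: [-87])
2 | DROP | []
3 | PUSH 79 | [79]
4 | PUSH -2 | [79, -2]
5 | PUSH -31 | [79, -2, -31]
6 | ADD | [79, -33]
7 | PUSH 32 | [79, -33, 32]
8 | SWAP | [79, 32, -33]

[79, 32, -33]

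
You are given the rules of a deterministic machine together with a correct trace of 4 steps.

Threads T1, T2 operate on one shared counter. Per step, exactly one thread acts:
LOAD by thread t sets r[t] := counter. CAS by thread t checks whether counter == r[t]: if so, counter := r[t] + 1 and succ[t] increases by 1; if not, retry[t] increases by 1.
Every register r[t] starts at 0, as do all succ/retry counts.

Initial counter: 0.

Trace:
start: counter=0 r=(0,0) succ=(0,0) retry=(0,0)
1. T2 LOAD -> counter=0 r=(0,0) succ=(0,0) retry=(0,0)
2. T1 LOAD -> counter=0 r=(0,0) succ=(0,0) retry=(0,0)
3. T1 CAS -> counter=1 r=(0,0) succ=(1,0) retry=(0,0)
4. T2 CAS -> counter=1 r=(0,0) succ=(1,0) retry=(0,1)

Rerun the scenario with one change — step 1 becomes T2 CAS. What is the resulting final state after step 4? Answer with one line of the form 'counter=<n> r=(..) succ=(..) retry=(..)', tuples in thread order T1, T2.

counter=2 r=(1,0) succ=(1,1) retry=(0,1)

(re-executing from step 1 with the substitution; state before step 1: counter=0 r=(0,0) succ=(0,0) retry=(0,0))
1. T2 CAS -> counter=1 r=(0,0) succ=(0,1) retry=(0,0)
2. T1 LOAD -> counter=1 r=(1,0) succ=(0,1) retry=(0,0)
3. T1 CAS -> counter=2 r=(1,0) succ=(1,1) retry=(0,0)
4. T2 CAS -> counter=2 r=(1,0) succ=(1,1) retry=(0,1)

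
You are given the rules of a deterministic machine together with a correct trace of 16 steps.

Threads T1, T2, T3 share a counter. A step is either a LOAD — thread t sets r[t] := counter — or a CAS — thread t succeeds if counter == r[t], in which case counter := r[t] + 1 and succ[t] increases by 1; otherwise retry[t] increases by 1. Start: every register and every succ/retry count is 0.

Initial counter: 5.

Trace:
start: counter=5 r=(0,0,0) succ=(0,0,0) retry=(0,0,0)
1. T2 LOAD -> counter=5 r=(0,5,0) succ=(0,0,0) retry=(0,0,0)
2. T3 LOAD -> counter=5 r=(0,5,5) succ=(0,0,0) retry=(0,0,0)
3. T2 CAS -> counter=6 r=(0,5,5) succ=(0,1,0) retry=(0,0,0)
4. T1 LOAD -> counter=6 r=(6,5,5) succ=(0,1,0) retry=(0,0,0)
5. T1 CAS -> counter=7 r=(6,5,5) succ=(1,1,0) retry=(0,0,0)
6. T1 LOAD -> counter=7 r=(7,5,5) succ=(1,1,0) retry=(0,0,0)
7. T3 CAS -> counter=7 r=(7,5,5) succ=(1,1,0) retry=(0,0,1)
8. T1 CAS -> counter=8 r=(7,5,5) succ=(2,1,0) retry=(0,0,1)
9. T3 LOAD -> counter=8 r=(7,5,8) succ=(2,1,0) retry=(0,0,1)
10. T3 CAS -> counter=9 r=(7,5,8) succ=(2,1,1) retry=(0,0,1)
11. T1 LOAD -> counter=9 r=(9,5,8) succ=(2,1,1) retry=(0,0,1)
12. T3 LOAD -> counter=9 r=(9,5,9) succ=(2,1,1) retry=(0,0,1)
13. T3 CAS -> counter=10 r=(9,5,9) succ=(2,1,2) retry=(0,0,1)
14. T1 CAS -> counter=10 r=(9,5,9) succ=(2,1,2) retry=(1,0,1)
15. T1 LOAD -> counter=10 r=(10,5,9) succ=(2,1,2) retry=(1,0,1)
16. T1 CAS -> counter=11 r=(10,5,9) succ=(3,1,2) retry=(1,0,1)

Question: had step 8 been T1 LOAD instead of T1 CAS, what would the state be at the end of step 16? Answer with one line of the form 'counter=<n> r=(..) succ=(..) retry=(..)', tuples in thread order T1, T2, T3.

(re-executing from step 8 with the substitution; state before step 8: counter=7 r=(7,5,5) succ=(1,1,0) retry=(0,0,1))
8. T1 LOAD -> counter=7 r=(7,5,5) succ=(1,1,0) retry=(0,0,1)
9. T3 LOAD -> counter=7 r=(7,5,7) succ=(1,1,0) retry=(0,0,1)
10. T3 CAS -> counter=8 r=(7,5,7) succ=(1,1,1) retry=(0,0,1)
11. T1 LOAD -> counter=8 r=(8,5,7) succ=(1,1,1) retry=(0,0,1)
12. T3 LOAD -> counter=8 r=(8,5,8) succ=(1,1,1) retry=(0,0,1)
13. T3 CAS -> counter=9 r=(8,5,8) succ=(1,1,2) retry=(0,0,1)
14. T1 CAS -> counter=9 r=(8,5,8) succ=(1,1,2) retry=(1,0,1)
15. T1 LOAD -> counter=9 r=(9,5,8) succ=(1,1,2) retry=(1,0,1)
16. T1 CAS -> counter=10 r=(9,5,8) succ=(2,1,2) retry=(1,0,1)

counter=10 r=(9,5,8) succ=(2,1,2) retry=(1,0,1)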